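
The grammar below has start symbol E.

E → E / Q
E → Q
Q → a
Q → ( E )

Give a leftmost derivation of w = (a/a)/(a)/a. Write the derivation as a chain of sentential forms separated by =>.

E => E/Q => E/Q/Q => Q/Q/Q => (E)/Q/Q => (E/Q)/Q/Q => (Q/Q)/Q/Q => (a/Q)/Q/Q => (a/a)/Q/Q => (a/a)/(E)/Q => (a/a)/(Q)/Q => (a/a)/(a)/Q => (a/a)/(a)/a

E => E/Q   [E → E / Q]
E/Q => E/Q/Q   [E → E / Q]
E/Q/Q => Q/Q/Q   [E → Q]
Q/Q/Q => (E)/Q/Q   [Q → ( E )]
(E)/Q/Q => (E/Q)/Q/Q   [E → E / Q]
(E/Q)/Q/Q => (Q/Q)/Q/Q   [E → Q]
(Q/Q)/Q/Q => (a/Q)/Q/Q   [Q → a]
(a/Q)/Q/Q => (a/a)/Q/Q   [Q → a]
(a/a)/Q/Q => (a/a)/(E)/Q   [Q → ( E )]
(a/a)/(E)/Q => (a/a)/(Q)/Q   [E → Q]
(a/a)/(Q)/Q => (a/a)/(a)/Q   [Q → a]
(a/a)/(a)/Q => (a/a)/(a)/a   [Q → a]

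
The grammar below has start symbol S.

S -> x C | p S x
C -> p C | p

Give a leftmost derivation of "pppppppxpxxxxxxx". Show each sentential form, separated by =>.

S => pSx => ppSxx => pppSxxx => ppppSxxxx => pppppSxxxxx => ppppppSxxxxxx => pppppppSxxxxxxx => pppppppxCxxxxxxx => pppppppxpxxxxxxx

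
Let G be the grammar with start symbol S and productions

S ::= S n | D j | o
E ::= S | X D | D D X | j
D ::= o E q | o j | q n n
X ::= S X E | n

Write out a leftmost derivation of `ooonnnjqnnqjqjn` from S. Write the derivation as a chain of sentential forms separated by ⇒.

S ⇒ Sn ⇒ Djn ⇒ oEqjn ⇒ oSqjn ⇒ oDjqjn ⇒ ooEqjqjn ⇒ ooXDqjqjn ⇒ ooSXEDqjqjn ⇒ ooSnXEDqjqjn ⇒ ooSnnXEDqjqjn ⇒ ooonnXEDqjqjn ⇒ ooonnnEDqjqjn ⇒ ooonnnjDqjqjn ⇒ ooonnnjqnnqjqjn

S ⇒ Sn   [S ::= S n]
Sn ⇒ Djn   [S ::= D j]
Djn ⇒ oEqjn   [D ::= o E q]
oEqjn ⇒ oSqjn   [E ::= S]
oSqjn ⇒ oDjqjn   [S ::= D j]
oDjqjn ⇒ ooEqjqjn   [D ::= o E q]
ooEqjqjn ⇒ ooXDqjqjn   [E ::= X D]
ooXDqjqjn ⇒ ooSXEDqjqjn   [X ::= S X E]
ooSXEDqjqjn ⇒ ooSnXEDqjqjn   [S ::= S n]
ooSnXEDqjqjn ⇒ ooSnnXEDqjqjn   [S ::= S n]
ooSnnXEDqjqjn ⇒ ooonnXEDqjqjn   [S ::= o]
ooonnXEDqjqjn ⇒ ooonnnEDqjqjn   [X ::= n]
ooonnnEDqjqjn ⇒ ooonnnjDqjqjn   [E ::= j]
ooonnnjDqjqjn ⇒ ooonnnjqnnqjqjn   [D ::= q n n]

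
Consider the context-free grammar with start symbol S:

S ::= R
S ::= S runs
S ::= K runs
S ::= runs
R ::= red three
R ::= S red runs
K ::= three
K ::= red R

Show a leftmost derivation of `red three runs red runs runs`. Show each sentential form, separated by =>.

S => S runs => R runs => S red runs runs => S runs red runs runs => R runs red runs runs => red three runs red runs runs

S => S runs   [S ::= S runs]
S runs => R runs   [S ::= R]
R runs => S red runs runs   [R ::= S red runs]
S red runs runs => S runs red runs runs   [S ::= S runs]
S runs red runs runs => R runs red runs runs   [S ::= R]
R runs red runs runs => red three runs red runs runs   [R ::= red three]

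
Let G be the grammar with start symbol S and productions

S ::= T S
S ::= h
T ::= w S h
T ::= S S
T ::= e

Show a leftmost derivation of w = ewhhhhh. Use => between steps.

S => TS => eS => eTS => eSSS => eTSSS => ewShSSS => ewhhSSS => ewhhhSS => ewhhhhS => ewhhhhh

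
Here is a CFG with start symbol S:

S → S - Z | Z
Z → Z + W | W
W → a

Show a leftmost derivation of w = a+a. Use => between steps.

S => Z => Z+W => W+W => a+W => a+a

S => Z   [S → Z]
Z => Z+W   [Z → Z + W]
Z+W => W+W   [Z → W]
W+W => a+W   [W → a]
a+W => a+a   [W → a]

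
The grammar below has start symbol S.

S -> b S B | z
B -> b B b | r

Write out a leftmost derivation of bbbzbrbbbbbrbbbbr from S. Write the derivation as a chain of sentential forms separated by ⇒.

S ⇒ bSB ⇒ bbSBB ⇒ bbbSBBB ⇒ bbbzBBB ⇒ bbbzbBbBB ⇒ bbbzbrbBB ⇒ bbbzbrbbBbB ⇒ bbbzbrbbbBbbB ⇒ bbbzbrbbbbBbbbB ⇒ bbbzbrbbbbbBbbbbB ⇒ bbbzbrbbbbbrbbbbB ⇒ bbbzbrbbbbbrbbbbr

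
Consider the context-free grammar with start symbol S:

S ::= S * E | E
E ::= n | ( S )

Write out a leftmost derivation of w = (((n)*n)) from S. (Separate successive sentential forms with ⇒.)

S⇒E⇒(S)⇒(E)⇒((S))⇒((S*E))⇒((E*E))⇒(((S)*E))⇒(((E)*E))⇒(((n)*E))⇒(((n)*n))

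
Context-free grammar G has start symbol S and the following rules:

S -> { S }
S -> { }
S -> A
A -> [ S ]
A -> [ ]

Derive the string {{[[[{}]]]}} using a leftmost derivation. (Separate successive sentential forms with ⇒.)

S ⇒ {S}   [S -> { S }]
{S} ⇒ {{S}}   [S -> { S }]
{{S}} ⇒ {{A}}   [S -> A]
{{A}} ⇒ {{[S]}}   [A -> [ S ]]
{{[S]}} ⇒ {{[A]}}   [S -> A]
{{[A]}} ⇒ {{[[S]]}}   [A -> [ S ]]
{{[[S]]}} ⇒ {{[[A]]}}   [S -> A]
{{[[A]]}} ⇒ {{[[[S]]]}}   [A -> [ S ]]
{{[[[S]]]}} ⇒ {{[[[{}]]]}}   [S -> { }]

S⇒{S}⇒{{S}}⇒{{A}}⇒{{[S]}}⇒{{[A]}}⇒{{[[S]]}}⇒{{[[A]]}}⇒{{[[[S]]]}}⇒{{[[[{}]]]}}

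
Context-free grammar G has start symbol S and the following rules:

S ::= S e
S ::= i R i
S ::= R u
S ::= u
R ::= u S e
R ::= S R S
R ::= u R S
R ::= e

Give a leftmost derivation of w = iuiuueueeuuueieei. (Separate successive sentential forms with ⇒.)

S ⇒ iRi ⇒ iuSei ⇒ iuSeei ⇒ iuiRieei ⇒ iuiuSeieei ⇒ iuiuRueieei ⇒ iuiuuRSueieei ⇒ iuiuuSRSSueieei ⇒ iuiuuSeRSSueieei ⇒ iuiuuRueRSSueieei ⇒ iuiuueueRSSueieei ⇒ iuiuueueeSSueieei ⇒ iuiuueueeuSueieei ⇒ iuiuueueeuuueieei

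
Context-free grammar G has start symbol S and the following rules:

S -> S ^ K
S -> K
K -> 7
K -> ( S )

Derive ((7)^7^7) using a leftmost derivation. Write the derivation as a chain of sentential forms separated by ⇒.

S ⇒ K ⇒ (S) ⇒ (S^K) ⇒ (S^K^K) ⇒ (K^K^K) ⇒ ((S)^K^K) ⇒ ((K)^K^K) ⇒ ((7)^K^K) ⇒ ((7)^7^K) ⇒ ((7)^7^7)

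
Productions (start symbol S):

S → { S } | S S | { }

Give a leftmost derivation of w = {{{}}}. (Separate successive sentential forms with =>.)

S => {S}   [S → { S }]
{S} => {{S}}   [S → { S }]
{{S}} => {{{}}}   [S → { }]

S => {S} => {{S}} => {{{}}}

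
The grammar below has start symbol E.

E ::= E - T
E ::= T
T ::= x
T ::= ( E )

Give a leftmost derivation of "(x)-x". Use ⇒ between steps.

E ⇒ E-T ⇒ T-T ⇒ (E)-T ⇒ (T)-T ⇒ (x)-T ⇒ (x)-x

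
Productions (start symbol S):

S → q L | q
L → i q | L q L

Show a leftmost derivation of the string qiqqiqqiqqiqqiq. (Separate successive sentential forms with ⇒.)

S ⇒ qL ⇒ qLqL ⇒ qLqLqL ⇒ qLqLqLqL ⇒ qiqqLqLqL ⇒ qiqqLqLqLqL ⇒ qiqqiqqLqLqL ⇒ qiqqiqqiqqLqL ⇒ qiqqiqqiqqiqqL ⇒ qiqqiqqiqqiqqiq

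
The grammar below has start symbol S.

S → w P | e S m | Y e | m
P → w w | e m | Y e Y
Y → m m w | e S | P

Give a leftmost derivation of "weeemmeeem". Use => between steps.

S=>wP=>wYeY=>weSeY=>weYeeY=>weeSeeY=>weeeSmeeY=>weeemmeeY=>weeemmeeP=>weeemmeeem

S => wP   [S → w P]
wP => wYeY   [P → Y e Y]
wYeY => weSeY   [Y → e S]
weSeY => weYeeY   [S → Y e]
weYeeY => weeSeeY   [Y → e S]
weeSeeY => weeeSmeeY   [S → e S m]
weeeSmeeY => weeemmeeY   [S → m]
weeemmeeY => weeemmeeP   [Y → P]
weeemmeeP => weeemmeeem   [P → e m]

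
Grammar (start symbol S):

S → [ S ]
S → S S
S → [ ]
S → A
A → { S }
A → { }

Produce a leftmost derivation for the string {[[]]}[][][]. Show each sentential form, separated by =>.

S => SS   [S → S S]
SS => AS   [S → A]
AS => {S}S   [A → { S }]
{S}S => {[S]}S   [S → [ S ]]
{[S]}S => {[[]]}S   [S → [ ]]
{[[]]}S => {[[]]}SS   [S → S S]
{[[]]}SS => {[[]]}[]S   [S → [ ]]
{[[]]}[]S => {[[]]}[]SS   [S → S S]
{[[]]}[]SS => {[[]]}[][]S   [S → [ ]]
{[[]]}[][]S => {[[]]}[][][]   [S → [ ]]

S => SS => AS => {S}S => {[S]}S => {[[]]}S => {[[]]}SS => {[[]]}[]S => {[[]]}[]SS => {[[]]}[][]S => {[[]]}[][][]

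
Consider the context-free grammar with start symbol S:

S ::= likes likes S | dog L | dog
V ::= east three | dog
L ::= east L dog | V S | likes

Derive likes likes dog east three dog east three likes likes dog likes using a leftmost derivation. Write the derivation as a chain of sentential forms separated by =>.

S => likes likes S => likes likes dog L => likes likes dog V S => likes likes dog east three S => likes likes dog east three dog L => likes likes dog east three dog V S => likes likes dog east three dog east three S => likes likes dog east three dog east three likes likes S => likes likes dog east three dog east three likes likes dog L => likes likes dog east three dog east three likes likes dog likes

S => likes likes S   [S ::= likes likes S]
likes likes S => likes likes dog L   [S ::= dog L]
likes likes dog L => likes likes dog V S   [L ::= V S]
likes likes dog V S => likes likes dog east three S   [V ::= east three]
likes likes dog east three S => likes likes dog east three dog L   [S ::= dog L]
likes likes dog east three dog L => likes likes dog east three dog V S   [L ::= V S]
likes likes dog east three dog V S => likes likes dog east three dog east three S   [V ::= east three]
likes likes dog east three dog east three S => likes likes dog east three dog east three likes likes S   [S ::= likes likes S]
likes likes dog east three dog east three likes likes S => likes likes dog east three dog east three likes likes dog L   [S ::= dog L]
likes likes dog east three dog east three likes likes dog L => likes likes dog east three dog east three likes likes dog likes   [L ::= likes]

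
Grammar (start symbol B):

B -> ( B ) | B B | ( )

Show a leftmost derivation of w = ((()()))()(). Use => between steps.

B => BB => BBB => (B)BB => ((B))BB => ((BB))BB => ((()B))BB => ((()()))BB => ((()()))()B => ((()()))()()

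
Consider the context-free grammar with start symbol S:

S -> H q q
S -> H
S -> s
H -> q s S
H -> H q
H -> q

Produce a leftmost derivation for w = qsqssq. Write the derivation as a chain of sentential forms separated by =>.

S => H => qsS => qsH => qsHq => qsqsSq => qsqssq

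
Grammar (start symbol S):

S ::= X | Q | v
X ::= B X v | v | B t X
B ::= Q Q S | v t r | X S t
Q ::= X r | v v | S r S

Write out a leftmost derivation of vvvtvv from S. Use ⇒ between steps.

S ⇒ X ⇒ BXv ⇒ XStXv ⇒ vStXv ⇒ vQtXv ⇒ vvvtXv ⇒ vvvtvv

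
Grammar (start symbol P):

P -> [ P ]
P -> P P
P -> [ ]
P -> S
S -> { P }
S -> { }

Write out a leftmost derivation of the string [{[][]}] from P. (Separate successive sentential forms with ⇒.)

P ⇒ [P] ⇒ [S] ⇒ [{P}] ⇒ [{PP}] ⇒ [{[]P}] ⇒ [{[][]}]

P ⇒ [P]   [P -> [ P ]]
[P] ⇒ [S]   [P -> S]
[S] ⇒ [{P}]   [S -> { P }]
[{P}] ⇒ [{PP}]   [P -> P P]
[{PP}] ⇒ [{[]P}]   [P -> [ ]]
[{[]P}] ⇒ [{[][]}]   [P -> [ ]]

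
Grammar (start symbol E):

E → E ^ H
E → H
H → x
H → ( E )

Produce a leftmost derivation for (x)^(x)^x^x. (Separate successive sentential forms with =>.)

E=>E^H=>E^H^H=>E^H^H^H=>H^H^H^H=>(E)^H^H^H=>(H)^H^H^H=>(x)^H^H^H=>(x)^(E)^H^H=>(x)^(H)^H^H=>(x)^(x)^H^H=>(x)^(x)^x^H=>(x)^(x)^x^x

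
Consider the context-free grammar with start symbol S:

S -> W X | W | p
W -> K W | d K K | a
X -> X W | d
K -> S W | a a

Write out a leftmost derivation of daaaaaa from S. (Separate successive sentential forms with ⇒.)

S⇒W⇒dKK⇒daaK⇒daaSW⇒daaWW⇒daaKWW⇒daaSWWW⇒daaWWWW⇒daaaWWW⇒daaaaWW⇒daaaaaW⇒daaaaaa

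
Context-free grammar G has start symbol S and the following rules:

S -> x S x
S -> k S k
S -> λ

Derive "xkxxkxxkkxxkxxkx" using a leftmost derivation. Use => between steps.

S => xSx => xkSkx => xkxSxkx => xkxxSxxkx => xkxxkSkxxkx => xkxxkxSxkxxkx => xkxxkxxSxxkxxkx => xkxxkxxkSkxxkxxkx => xkxxkxxkkxxkxxkx

S => xSx   [S -> x S x]
xSx => xkSkx   [S -> k S k]
xkSkx => xkxSxkx   [S -> x S x]
xkxSxkx => xkxxSxxkx   [S -> x S x]
xkxxSxxkx => xkxxkSkxxkx   [S -> k S k]
xkxxkSkxxkx => xkxxkxSxkxxkx   [S -> x S x]
xkxxkxSxkxxkx => xkxxkxxSxxkxxkx   [S -> x S x]
xkxxkxxSxxkxxkx => xkxxkxxkSkxxkxxkx   [S -> k S k]
xkxxkxxkSkxxkxxkx => xkxxkxxkkxxkxxkx   [S -> λ]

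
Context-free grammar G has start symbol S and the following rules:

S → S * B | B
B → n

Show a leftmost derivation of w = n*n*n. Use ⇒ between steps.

S⇒S*B⇒S*B*B⇒B*B*B⇒n*B*B⇒n*n*B⇒n*n*n

S ⇒ S*B   [S → S * B]
S*B ⇒ S*B*B   [S → S * B]
S*B*B ⇒ B*B*B   [S → B]
B*B*B ⇒ n*B*B   [B → n]
n*B*B ⇒ n*n*B   [B → n]
n*n*B ⇒ n*n*n   [B → n]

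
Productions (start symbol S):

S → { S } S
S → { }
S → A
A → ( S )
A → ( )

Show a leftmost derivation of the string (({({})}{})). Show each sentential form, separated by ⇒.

S ⇒ A ⇒ (S) ⇒ (A) ⇒ ((S)) ⇒ (({S}S)) ⇒ (({A}S)) ⇒ (({(S)}S)) ⇒ (({({})}S)) ⇒ (({({})}{}))

S ⇒ A   [S → A]
A ⇒ (S)   [A → ( S )]
(S) ⇒ (A)   [S → A]
(A) ⇒ ((S))   [A → ( S )]
((S)) ⇒ (({S}S))   [S → { S } S]
(({S}S)) ⇒ (({A}S))   [S → A]
(({A}S)) ⇒ (({(S)}S))   [A → ( S )]
(({(S)}S)) ⇒ (({({})}S))   [S → { }]
(({({})}S)) ⇒ (({({})}{}))   [S → { }]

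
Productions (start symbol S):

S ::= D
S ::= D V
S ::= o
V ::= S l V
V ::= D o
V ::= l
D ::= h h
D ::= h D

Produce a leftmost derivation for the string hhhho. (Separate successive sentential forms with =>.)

S=>DV=>hhV=>hhDo=>hhhho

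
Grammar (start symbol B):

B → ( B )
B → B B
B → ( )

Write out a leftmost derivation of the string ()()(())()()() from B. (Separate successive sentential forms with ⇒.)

B ⇒ BB ⇒ ()B ⇒ ()BB ⇒ ()BBB ⇒ ()()BB ⇒ ()()BBB ⇒ ()()(B)BB ⇒ ()()(())BB ⇒ ()()(())()B ⇒ ()()(())()BB ⇒ ()()(())()()B ⇒ ()()(())()()()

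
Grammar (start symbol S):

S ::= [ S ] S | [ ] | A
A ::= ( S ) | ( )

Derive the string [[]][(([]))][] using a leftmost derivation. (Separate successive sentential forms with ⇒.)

S ⇒ [S]S   [S ::= [ S ] S]
[S]S ⇒ [[]]S   [S ::= [ ]]
[[]]S ⇒ [[]][S]S   [S ::= [ S ] S]
[[]][S]S ⇒ [[]][A]S   [S ::= A]
[[]][A]S ⇒ [[]][(S)]S   [A ::= ( S )]
[[]][(S)]S ⇒ [[]][(A)]S   [S ::= A]
[[]][(A)]S ⇒ [[]][((S))]S   [A ::= ( S )]
[[]][((S))]S ⇒ [[]][(([]))]S   [S ::= [ ]]
[[]][(([]))]S ⇒ [[]][(([]))][]   [S ::= [ ]]

S⇒[S]S⇒[[]]S⇒[[]][S]S⇒[[]][A]S⇒[[]][(S)]S⇒[[]][(A)]S⇒[[]][((S))]S⇒[[]][(([]))]S⇒[[]][(([]))][]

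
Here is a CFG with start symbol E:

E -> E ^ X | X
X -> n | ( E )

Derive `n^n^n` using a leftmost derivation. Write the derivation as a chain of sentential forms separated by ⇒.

E ⇒ E^X ⇒ E^X^X ⇒ X^X^X ⇒ n^X^X ⇒ n^n^X ⇒ n^n^n

E ⇒ E^X   [E -> E ^ X]
E^X ⇒ E^X^X   [E -> E ^ X]
E^X^X ⇒ X^X^X   [E -> X]
X^X^X ⇒ n^X^X   [X -> n]
n^X^X ⇒ n^n^X   [X -> n]
n^n^X ⇒ n^n^n   [X -> n]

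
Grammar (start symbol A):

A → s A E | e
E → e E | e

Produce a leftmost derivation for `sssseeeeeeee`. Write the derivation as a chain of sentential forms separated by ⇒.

A ⇒ sAE   [A → s A E]
sAE ⇒ ssAEE   [A → s A E]
ssAEE ⇒ sssAEEE   [A → s A E]
sssAEEE ⇒ ssssAEEEE   [A → s A E]
ssssAEEEE ⇒ sssseEEEE   [A → e]
sssseEEEE ⇒ sssseeEEEE   [E → e E]
sssseeEEEE ⇒ sssseeeEEEE   [E → e E]
sssseeeEEEE ⇒ sssseeeeEEE   [E → e]
sssseeeeEEE ⇒ sssseeeeeEEE   [E → e E]
sssseeeeeEEE ⇒ sssseeeeeeEE   [E → e]
sssseeeeeeEE ⇒ sssseeeeeeeE   [E → e]
sssseeeeeeeE ⇒ sssseeeeeeee   [E → e]

A ⇒ sAE ⇒ ssAEE ⇒ sssAEEE ⇒ ssssAEEEE ⇒ sssseEEEE ⇒ sssseeEEEE ⇒ sssseeeEEEE ⇒ sssseeeeEEE ⇒ sssseeeeeEEE ⇒ sssseeeeeeEE ⇒ sssseeeeeeeE ⇒ sssseeeeeeee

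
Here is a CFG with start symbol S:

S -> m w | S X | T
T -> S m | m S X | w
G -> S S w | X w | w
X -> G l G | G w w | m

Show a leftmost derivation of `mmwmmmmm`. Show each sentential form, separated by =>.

S => SX => TX => SmX => SXmX => SXXmX => TXXmX => mSXXXmX => mmwXXXmX => mmwmXXmX => mmwmmXmX => mmwmmmmX => mmwmmmmm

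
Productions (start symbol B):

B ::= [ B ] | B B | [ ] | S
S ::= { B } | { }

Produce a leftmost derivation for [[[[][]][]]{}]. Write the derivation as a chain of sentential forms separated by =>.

B => [B] => [BB] => [[B]B] => [[BB]B] => [[[B]B]B] => [[[BB]B]B] => [[[[]B]B]B] => [[[[][]]B]B] => [[[[][]][]]B] => [[[[][]][]]S] => [[[[][]][]]{}]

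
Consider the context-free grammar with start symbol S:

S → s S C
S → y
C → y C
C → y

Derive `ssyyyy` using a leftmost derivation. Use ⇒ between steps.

S ⇒ sSC ⇒ ssSCC ⇒ ssyCC ⇒ ssyyC ⇒ ssyyyC ⇒ ssyyyy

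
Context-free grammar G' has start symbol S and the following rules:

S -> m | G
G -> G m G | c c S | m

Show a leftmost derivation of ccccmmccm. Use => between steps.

S => G   [S -> G]
G => GmG   [G -> G m G]
GmG => ccSmG   [G -> c c S]
ccSmG => ccGmG   [S -> G]
ccGmG => ccccSmG   [G -> c c S]
ccccSmG => ccccmmG   [S -> m]
ccccmmG => ccccmmccS   [G -> c c S]
ccccmmccS => ccccmmccm   [S -> m]

S => G => GmG => ccSmG => ccGmG => ccccSmG => ccccmmG => ccccmmccS => ccccmmccm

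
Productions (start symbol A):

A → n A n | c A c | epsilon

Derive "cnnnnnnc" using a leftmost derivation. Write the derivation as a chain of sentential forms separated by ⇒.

A ⇒ cAc   [A → c A c]
cAc ⇒ cnAnc   [A → n A n]
cnAnc ⇒ cnnAnnc   [A → n A n]
cnnAnnc ⇒ cnnnAnnnc   [A → n A n]
cnnnAnnnc ⇒ cnnnnnnc   [A → epsilon]

A ⇒ cAc ⇒ cnAnc ⇒ cnnAnnc ⇒ cnnnAnnnc ⇒ cnnnnnnc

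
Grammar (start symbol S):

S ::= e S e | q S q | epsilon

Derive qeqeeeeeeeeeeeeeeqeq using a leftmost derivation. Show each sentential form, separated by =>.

S=>qSq=>qeSeq=>qeqSqeq=>qeqeSeqeq=>qeqeeSeeqeq=>qeqeeeSeeeqeq=>qeqeeeeSeeeeqeq=>qeqeeeeeSeeeeeqeq=>qeqeeeeeeSeeeeeeqeq=>qeqeeeeeeeSeeeeeeeqeq=>qeqeeeeeeeeeeeeeeqeq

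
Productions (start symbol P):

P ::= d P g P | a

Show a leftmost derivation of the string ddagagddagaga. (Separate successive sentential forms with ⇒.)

P ⇒ dPgP   [P ::= d P g P]
dPgP ⇒ ddPgPgP   [P ::= d P g P]
ddPgPgP ⇒ ddagPgP   [P ::= a]
ddagPgP ⇒ ddagagP   [P ::= a]
ddagagP ⇒ ddagagdPgP   [P ::= d P g P]
ddagagdPgP ⇒ ddagagddPgPgP   [P ::= d P g P]
ddagagddPgPgP ⇒ ddagagddagPgP   [P ::= a]
ddagagddagPgP ⇒ ddagagddagagP   [P ::= a]
ddagagddagagP ⇒ ddagagddagaga   [P ::= a]

P⇒dPgP⇒ddPgPgP⇒ddagPgP⇒ddagagP⇒ddagagdPgP⇒ddagagddPgPgP⇒ddagagddagPgP⇒ddagagddagagP⇒ddagagddagaga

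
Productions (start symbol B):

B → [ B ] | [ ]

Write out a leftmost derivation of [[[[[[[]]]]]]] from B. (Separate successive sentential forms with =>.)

B=>[B]=>[[B]]=>[[[B]]]=>[[[[B]]]]=>[[[[[B]]]]]=>[[[[[[B]]]]]]=>[[[[[[[]]]]]]]

B => [B]   [B → [ B ]]
[B] => [[B]]   [B → [ B ]]
[[B]] => [[[B]]]   [B → [ B ]]
[[[B]]] => [[[[B]]]]   [B → [ B ]]
[[[[B]]]] => [[[[[B]]]]]   [B → [ B ]]
[[[[[B]]]]] => [[[[[[B]]]]]]   [B → [ B ]]
[[[[[[B]]]]]] => [[[[[[[]]]]]]]   [B → [ ]]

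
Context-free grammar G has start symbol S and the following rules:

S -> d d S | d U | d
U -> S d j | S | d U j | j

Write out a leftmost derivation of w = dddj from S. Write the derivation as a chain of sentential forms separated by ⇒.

S ⇒ dU ⇒ ddUj ⇒ ddSj ⇒ dddj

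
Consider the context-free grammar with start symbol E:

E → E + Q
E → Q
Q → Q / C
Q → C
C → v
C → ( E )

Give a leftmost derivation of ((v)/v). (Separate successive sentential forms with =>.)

E => Q => C => (E) => (Q) => (Q/C) => (C/C) => ((E)/C) => ((Q)/C) => ((C)/C) => ((v)/C) => ((v)/v)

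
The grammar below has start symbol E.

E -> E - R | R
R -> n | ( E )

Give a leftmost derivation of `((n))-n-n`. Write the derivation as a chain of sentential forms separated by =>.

E => E-R => E-R-R => R-R-R => (E)-R-R => (R)-R-R => ((E))-R-R => ((R))-R-R => ((n))-R-R => ((n))-n-R => ((n))-n-n

E => E-R   [E -> E - R]
E-R => E-R-R   [E -> E - R]
E-R-R => R-R-R   [E -> R]
R-R-R => (E)-R-R   [R -> ( E )]
(E)-R-R => (R)-R-R   [E -> R]
(R)-R-R => ((E))-R-R   [R -> ( E )]
((E))-R-R => ((R))-R-R   [E -> R]
((R))-R-R => ((n))-R-R   [R -> n]
((n))-R-R => ((n))-n-R   [R -> n]
((n))-n-R => ((n))-n-n   [R -> n]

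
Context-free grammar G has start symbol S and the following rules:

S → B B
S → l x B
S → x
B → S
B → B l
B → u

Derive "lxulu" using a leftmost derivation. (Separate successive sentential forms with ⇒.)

S ⇒ lxB ⇒ lxS ⇒ lxBB ⇒ lxBlB ⇒ lxulB ⇒ lxulu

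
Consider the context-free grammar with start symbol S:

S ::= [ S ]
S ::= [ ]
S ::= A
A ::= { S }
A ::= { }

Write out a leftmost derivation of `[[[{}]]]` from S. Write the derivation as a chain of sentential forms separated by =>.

S => [S] => [[S]] => [[[S]]] => [[[A]]] => [[[{}]]]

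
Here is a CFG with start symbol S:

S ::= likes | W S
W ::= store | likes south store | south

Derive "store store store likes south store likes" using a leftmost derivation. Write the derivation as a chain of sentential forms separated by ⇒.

S ⇒ W S ⇒ store S ⇒ store W S ⇒ store store S ⇒ store store W S ⇒ store store store S ⇒ store store store W S ⇒ store store store likes south store S ⇒ store store store likes south store likes

S ⇒ W S   [S ::= W S]
W S ⇒ store S   [W ::= store]
store S ⇒ store W S   [S ::= W S]
store W S ⇒ store store S   [W ::= store]
store store S ⇒ store store W S   [S ::= W S]
store store W S ⇒ store store store S   [W ::= store]
store store store S ⇒ store store store W S   [S ::= W S]
store store store W S ⇒ store store store likes south store S   [W ::= likes south store]
store store store likes south store S ⇒ store store store likes south store likes   [S ::= likes]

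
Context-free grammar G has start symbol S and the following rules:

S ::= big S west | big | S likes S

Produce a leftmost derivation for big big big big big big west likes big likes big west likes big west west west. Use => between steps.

S => big S west => big big S west west => big big big S west west west => big big big S likes S west west west => big big big big S west likes S west west west => big big big big S likes S west likes S west west west => big big big big S likes S likes S west likes S west west west => big big big big big S west likes S likes S west likes S west west west => big big big big big big west likes S likes S west likes S west west west => big big big big big big west likes big likes S west likes S west west west => big big big big big big west likes big likes big west likes S west west west => big big big big big big west likes big likes big west likes big west west west

S => big S west   [S ::= big S west]
big S west => big big S west west   [S ::= big S west]
big big S west west => big big big S west west west   [S ::= big S west]
big big big S west west west => big big big S likes S west west west   [S ::= S likes S]
big big big S likes S west west west => big big big big S west likes S west west west   [S ::= big S west]
big big big big S west likes S west west west => big big big big S likes S west likes S west west west   [S ::= S likes S]
big big big big S likes S west likes S west west west => big big big big S likes S likes S west likes S west west west   [S ::= S likes S]
big big big big S likes S likes S west likes S west west west => big big big big big S west likes S likes S west likes S west west west   [S ::= big S west]
big big big big big S west likes S likes S west likes S west west west => big big big big big big west likes S likes S west likes S west west west   [S ::= big]
big big big big big big west likes S likes S west likes S west west west => big big big big big big west likes big likes S west likes S west west west   [S ::= big]
big big big big big big west likes big likes S west likes S west west west => big big big big big big west likes big likes big west likes S west west west   [S ::= big]
big big big big big big west likes big likes big west likes S west west west => big big big big big big west likes big likes big west likes big west west west   [S ::= big]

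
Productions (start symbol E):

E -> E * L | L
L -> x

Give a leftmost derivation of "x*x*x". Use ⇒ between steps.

E ⇒ E*L ⇒ E*L*L ⇒ L*L*L ⇒ x*L*L ⇒ x*x*L ⇒ x*x*x

E ⇒ E*L   [E -> E * L]
E*L ⇒ E*L*L   [E -> E * L]
E*L*L ⇒ L*L*L   [E -> L]
L*L*L ⇒ x*L*L   [L -> x]
x*L*L ⇒ x*x*L   [L -> x]
x*x*L ⇒ x*x*x   [L -> x]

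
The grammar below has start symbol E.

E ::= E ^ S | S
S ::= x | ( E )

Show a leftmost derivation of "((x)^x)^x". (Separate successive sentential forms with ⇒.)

E ⇒ E^S ⇒ S^S ⇒ (E)^S ⇒ (E^S)^S ⇒ (S^S)^S ⇒ ((E)^S)^S ⇒ ((S)^S)^S ⇒ ((x)^S)^S ⇒ ((x)^x)^S ⇒ ((x)^x)^x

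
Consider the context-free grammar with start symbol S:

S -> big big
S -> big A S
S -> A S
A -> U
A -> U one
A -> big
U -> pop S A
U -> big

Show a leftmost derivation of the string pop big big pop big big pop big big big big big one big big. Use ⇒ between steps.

S ⇒ A S ⇒ U one S ⇒ pop S A one S ⇒ pop big big A one S ⇒ pop big big U one S ⇒ pop big big pop S A one S ⇒ pop big big pop big big A one S ⇒ pop big big pop big big U one S ⇒ pop big big pop big big pop S A one S ⇒ pop big big pop big big pop big A S A one S ⇒ pop big big pop big big pop big big S A one S ⇒ pop big big pop big big pop big big big big A one S ⇒ pop big big pop big big pop big big big big big one S ⇒ pop big big pop big big pop big big big big big one big big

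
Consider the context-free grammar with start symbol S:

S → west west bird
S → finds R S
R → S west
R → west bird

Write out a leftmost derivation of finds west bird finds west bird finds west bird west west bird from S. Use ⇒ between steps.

S ⇒ finds R S ⇒ finds west bird S ⇒ finds west bird finds R S ⇒ finds west bird finds west bird S ⇒ finds west bird finds west bird finds R S ⇒ finds west bird finds west bird finds west bird S ⇒ finds west bird finds west bird finds west bird west west bird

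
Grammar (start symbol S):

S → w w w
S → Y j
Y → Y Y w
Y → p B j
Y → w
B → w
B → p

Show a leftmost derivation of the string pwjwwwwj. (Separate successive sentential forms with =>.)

S=>Yj=>YYwj=>YYwYwj=>pBjYwYwj=>pwjYwYwj=>pwjwwYwj=>pwjwwwwj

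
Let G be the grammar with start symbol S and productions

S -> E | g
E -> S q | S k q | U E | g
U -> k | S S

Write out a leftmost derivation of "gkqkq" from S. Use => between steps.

S => E => Skq => Ekq => Skqkq => gkqkq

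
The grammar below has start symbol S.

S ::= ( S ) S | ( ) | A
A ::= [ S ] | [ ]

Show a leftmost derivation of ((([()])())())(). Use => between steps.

S => (S)S   [S ::= ( S ) S]
(S)S => ((S)S)S   [S ::= ( S ) S]
((S)S)S => (((S)S)S)S   [S ::= ( S ) S]
(((S)S)S)S => (((A)S)S)S   [S ::= A]
(((A)S)S)S => ((([S])S)S)S   [A ::= [ S ]]
((([S])S)S)S => ((([()])S)S)S   [S ::= ( )]
((([()])S)S)S => ((([()])())S)S   [S ::= ( )]
((([()])())S)S => ((([()])())())S   [S ::= ( )]
((([()])())())S => ((([()])())())()   [S ::= ( )]

S => (S)S => ((S)S)S => (((S)S)S)S => (((A)S)S)S => ((([S])S)S)S => ((([()])S)S)S => ((([()])())S)S => ((([()])())())S => ((([()])())())()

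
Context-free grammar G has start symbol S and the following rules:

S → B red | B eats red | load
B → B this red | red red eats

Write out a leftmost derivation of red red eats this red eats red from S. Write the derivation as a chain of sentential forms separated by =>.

S => B eats red => B this red eats red => red red eats this red eats red

S => B eats red   [S → B eats red]
B eats red => B this red eats red   [B → B this red]
B this red eats red => red red eats this red eats red   [B → red red eats]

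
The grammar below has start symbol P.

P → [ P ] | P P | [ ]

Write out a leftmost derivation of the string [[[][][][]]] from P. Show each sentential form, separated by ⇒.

P ⇒ [P] ⇒ [[P]] ⇒ [[PP]] ⇒ [[PPP]] ⇒ [[PPPP]] ⇒ [[[]PPP]] ⇒ [[[][]PP]] ⇒ [[[][][]P]] ⇒ [[[][][][]]]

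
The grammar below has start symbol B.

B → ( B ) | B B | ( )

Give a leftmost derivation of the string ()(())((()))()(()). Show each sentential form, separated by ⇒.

B ⇒ BB   [B → B B]
BB ⇒ BBB   [B → B B]
BBB ⇒ ()BB   [B → ( )]
()BB ⇒ ()(B)B   [B → ( B )]
()(B)B ⇒ ()(())B   [B → ( )]
()(())B ⇒ ()(())BB   [B → B B]
()(())BB ⇒ ()(())BBB   [B → B B]
()(())BBB ⇒ ()(())(B)BB   [B → ( B )]
()(())(B)BB ⇒ ()(())((B))BB   [B → ( B )]
()(())((B))BB ⇒ ()(())((()))BB   [B → ( )]
()(())((()))BB ⇒ ()(())((()))()B   [B → ( )]
()(())((()))()B ⇒ ()(())((()))()(B)   [B → ( B )]
()(())((()))()(B) ⇒ ()(())((()))()(())   [B → ( )]

B⇒BB⇒BBB⇒()BB⇒()(B)B⇒()(())B⇒()(())BB⇒()(())BBB⇒()(())(B)BB⇒()(())((B))BB⇒()(())((()))BB⇒()(())((()))()B⇒()(())((()))()(B)⇒()(())((()))()(())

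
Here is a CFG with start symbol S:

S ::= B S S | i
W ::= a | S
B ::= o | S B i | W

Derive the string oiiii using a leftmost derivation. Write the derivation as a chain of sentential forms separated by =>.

S => BSS   [S ::= B S S]
BSS => WSS   [B ::= W]
WSS => SSS   [W ::= S]
SSS => BSSSS   [S ::= B S S]
BSSSS => oSSSS   [B ::= o]
oSSSS => oiSSS   [S ::= i]
oiSSS => oiiSS   [S ::= i]
oiiSS => oiiiS   [S ::= i]
oiiiS => oiiii   [S ::= i]

S=>BSS=>WSS=>SSS=>BSSSS=>oSSSS=>oiSSS=>oiiSS=>oiiiS=>oiiii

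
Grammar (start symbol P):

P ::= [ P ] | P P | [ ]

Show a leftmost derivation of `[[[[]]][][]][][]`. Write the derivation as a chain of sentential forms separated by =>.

P => PP => PPP => [P]PP => [PP]PP => [PPP]PP => [[P]PP]PP => [[[P]]PP]PP => [[[[]]]PP]PP => [[[[]]][]P]PP => [[[[]]][][]]PP => [[[[]]][][]][]P => [[[[]]][][]][][]

P => PP   [P ::= P P]
PP => PPP   [P ::= P P]
PPP => [P]PP   [P ::= [ P ]]
[P]PP => [PP]PP   [P ::= P P]
[PP]PP => [PPP]PP   [P ::= P P]
[PPP]PP => [[P]PP]PP   [P ::= [ P ]]
[[P]PP]PP => [[[P]]PP]PP   [P ::= [ P ]]
[[[P]]PP]PP => [[[[]]]PP]PP   [P ::= [ ]]
[[[[]]]PP]PP => [[[[]]][]P]PP   [P ::= [ ]]
[[[[]]][]P]PP => [[[[]]][][]]PP   [P ::= [ ]]
[[[[]]][][]]PP => [[[[]]][][]][]P   [P ::= [ ]]
[[[[]]][][]][]P => [[[[]]][][]][][]   [P ::= [ ]]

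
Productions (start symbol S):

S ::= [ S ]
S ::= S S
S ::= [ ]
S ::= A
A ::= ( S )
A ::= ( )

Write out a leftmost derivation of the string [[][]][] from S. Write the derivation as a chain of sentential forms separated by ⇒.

S ⇒ SS   [S ::= S S]
SS ⇒ [S]S   [S ::= [ S ]]
[S]S ⇒ [SS]S   [S ::= S S]
[SS]S ⇒ [[]S]S   [S ::= [ ]]
[[]S]S ⇒ [[][]]S   [S ::= [ ]]
[[][]]S ⇒ [[][]][]   [S ::= [ ]]

S ⇒ SS ⇒ [S]S ⇒ [SS]S ⇒ [[]S]S ⇒ [[][]]S ⇒ [[][]][]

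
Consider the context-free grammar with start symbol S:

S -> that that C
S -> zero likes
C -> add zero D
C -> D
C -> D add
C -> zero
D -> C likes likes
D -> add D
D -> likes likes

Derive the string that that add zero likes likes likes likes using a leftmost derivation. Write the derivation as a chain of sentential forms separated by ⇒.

S ⇒ that that C ⇒ that that D ⇒ that that C likes likes ⇒ that that D likes likes ⇒ that that add D likes likes ⇒ that that add C likes likes likes likes ⇒ that that add zero likes likes likes likes

S ⇒ that that C   [S -> that that C]
that that C ⇒ that that D   [C -> D]
that that D ⇒ that that C likes likes   [D -> C likes likes]
that that C likes likes ⇒ that that D likes likes   [C -> D]
that that D likes likes ⇒ that that add D likes likes   [D -> add D]
that that add D likes likes ⇒ that that add C likes likes likes likes   [D -> C likes likes]
that that add C likes likes likes likes ⇒ that that add zero likes likes likes likes   [C -> zero]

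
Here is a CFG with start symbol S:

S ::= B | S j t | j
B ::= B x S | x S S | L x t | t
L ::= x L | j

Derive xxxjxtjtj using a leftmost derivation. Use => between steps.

S => B   [S ::= B]
B => xSS   [B ::= x S S]
xSS => xSjtS   [S ::= S j t]
xSjtS => xBjtS   [S ::= B]
xBjtS => xLxtjtS   [B ::= L x t]
xLxtjtS => xxLxtjtS   [L ::= x L]
xxLxtjtS => xxxLxtjtS   [L ::= x L]
xxxLxtjtS => xxxjxtjtS   [L ::= j]
xxxjxtjtS => xxxjxtjtj   [S ::= j]

S => B => xSS => xSjtS => xBjtS => xLxtjtS => xxLxtjtS => xxxLxtjtS => xxxjxtjtS => xxxjxtjtj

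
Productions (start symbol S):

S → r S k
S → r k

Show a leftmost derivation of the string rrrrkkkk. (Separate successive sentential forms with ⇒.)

S ⇒ rSk ⇒ rrSkk ⇒ rrrSkkk ⇒ rrrrkkkk

S ⇒ rSk   [S → r S k]
rSk ⇒ rrSkk   [S → r S k]
rrSkk ⇒ rrrSkkk   [S → r S k]
rrrSkkk ⇒ rrrrkkkk   [S → r k]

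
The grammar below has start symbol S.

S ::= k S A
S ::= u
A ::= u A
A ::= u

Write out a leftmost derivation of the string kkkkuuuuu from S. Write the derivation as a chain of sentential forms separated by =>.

S => kSA => kkSAA => kkkSAAA => kkkkSAAAA => kkkkuAAAA => kkkkuuAAA => kkkkuuuAA => kkkkuuuuA => kkkkuuuuu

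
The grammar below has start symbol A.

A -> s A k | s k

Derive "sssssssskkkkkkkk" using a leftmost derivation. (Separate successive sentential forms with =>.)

A => sAk   [A -> s A k]
sAk => ssAkk   [A -> s A k]
ssAkk => sssAkkk   [A -> s A k]
sssAkkk => ssssAkkkk   [A -> s A k]
ssssAkkkk => sssssAkkkkk   [A -> s A k]
sssssAkkkkk => ssssssAkkkkkk   [A -> s A k]
ssssssAkkkkkk => sssssssAkkkkkkk   [A -> s A k]
sssssssAkkkkkkk => sssssssskkkkkkkk   [A -> s k]

A => sAk => ssAkk => sssAkkk => ssssAkkkk => sssssAkkkkk => ssssssAkkkkkk => sssssssAkkkkkkk => sssssssskkkkkkkk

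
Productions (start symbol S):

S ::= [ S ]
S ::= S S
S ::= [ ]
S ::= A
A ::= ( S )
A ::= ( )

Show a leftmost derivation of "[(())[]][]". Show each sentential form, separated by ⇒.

S⇒SS⇒[S]S⇒[SS]S⇒[AS]S⇒[(S)S]S⇒[(A)S]S⇒[(())S]S⇒[(())[]]S⇒[(())[]][]

S ⇒ SS   [S ::= S S]
SS ⇒ [S]S   [S ::= [ S ]]
[S]S ⇒ [SS]S   [S ::= S S]
[SS]S ⇒ [AS]S   [S ::= A]
[AS]S ⇒ [(S)S]S   [A ::= ( S )]
[(S)S]S ⇒ [(A)S]S   [S ::= A]
[(A)S]S ⇒ [(())S]S   [A ::= ( )]
[(())S]S ⇒ [(())[]]S   [S ::= [ ]]
[(())[]]S ⇒ [(())[]][]   [S ::= [ ]]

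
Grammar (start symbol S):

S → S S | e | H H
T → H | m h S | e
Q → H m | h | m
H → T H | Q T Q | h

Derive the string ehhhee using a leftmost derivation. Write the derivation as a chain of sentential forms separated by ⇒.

S ⇒ SS   [S → S S]
SS ⇒ SSS   [S → S S]
SSS ⇒ HHSS   [S → H H]
HHSS ⇒ THHSS   [H → T H]
THHSS ⇒ HHHSS   [T → H]
HHHSS ⇒ THHHSS   [H → T H]
THHHSS ⇒ eHHHSS   [T → e]
eHHHSS ⇒ ehHHSS   [H → h]
ehHHSS ⇒ ehhHSS   [H → h]
ehhHSS ⇒ ehhhSS   [H → h]
ehhhSS ⇒ ehhheS   [S → e]
ehhheS ⇒ ehhhee   [S → e]

S⇒SS⇒SSS⇒HHSS⇒THHSS⇒HHHSS⇒THHHSS⇒eHHHSS⇒ehHHSS⇒ehhHSS⇒ehhhSS⇒ehhheS⇒ehhhee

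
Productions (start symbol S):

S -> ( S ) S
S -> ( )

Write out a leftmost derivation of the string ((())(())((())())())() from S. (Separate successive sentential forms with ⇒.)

S ⇒ (S)S ⇒ ((S)S)S ⇒ ((())S)S ⇒ ((())(S)S)S ⇒ ((())(())S)S ⇒ ((())(())(S)S)S ⇒ ((())(())((S)S)S)S ⇒ ((())(())((())S)S)S ⇒ ((())(())((())())S)S ⇒ ((())(())((())())())S ⇒ ((())(())((())())())()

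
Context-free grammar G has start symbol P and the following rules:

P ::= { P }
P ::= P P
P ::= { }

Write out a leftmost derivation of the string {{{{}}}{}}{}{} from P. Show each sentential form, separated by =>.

P => PP   [P ::= P P]
PP => PPP   [P ::= P P]
PPP => {P}PP   [P ::= { P }]
{P}PP => {PP}PP   [P ::= P P]
{PP}PP => {{P}P}PP   [P ::= { P }]
{{P}P}PP => {{{P}}P}PP   [P ::= { P }]
{{{P}}P}PP => {{{{}}}P}PP   [P ::= { }]
{{{{}}}P}PP => {{{{}}}{}}PP   [P ::= { }]
{{{{}}}{}}PP => {{{{}}}{}}{}P   [P ::= { }]
{{{{}}}{}}{}P => {{{{}}}{}}{}{}   [P ::= { }]

P=>PP=>PPP=>{P}PP=>{PP}PP=>{{P}P}PP=>{{{P}}P}PP=>{{{{}}}P}PP=>{{{{}}}{}}PP=>{{{{}}}{}}{}P=>{{{{}}}{}}{}{}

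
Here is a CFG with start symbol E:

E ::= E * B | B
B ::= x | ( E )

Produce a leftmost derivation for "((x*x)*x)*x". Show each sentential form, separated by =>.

E=>E*B=>B*B=>(E)*B=>(E*B)*B=>(B*B)*B=>((E)*B)*B=>((E*B)*B)*B=>((B*B)*B)*B=>((x*B)*B)*B=>((x*x)*B)*B=>((x*x)*x)*B=>((x*x)*x)*x

E => E*B   [E ::= E * B]
E*B => B*B   [E ::= B]
B*B => (E)*B   [B ::= ( E )]
(E)*B => (E*B)*B   [E ::= E * B]
(E*B)*B => (B*B)*B   [E ::= B]
(B*B)*B => ((E)*B)*B   [B ::= ( E )]
((E)*B)*B => ((E*B)*B)*B   [E ::= E * B]
((E*B)*B)*B => ((B*B)*B)*B   [E ::= B]
((B*B)*B)*B => ((x*B)*B)*B   [B ::= x]
((x*B)*B)*B => ((x*x)*B)*B   [B ::= x]
((x*x)*B)*B => ((x*x)*x)*B   [B ::= x]
((x*x)*x)*B => ((x*x)*x)*x   [B ::= x]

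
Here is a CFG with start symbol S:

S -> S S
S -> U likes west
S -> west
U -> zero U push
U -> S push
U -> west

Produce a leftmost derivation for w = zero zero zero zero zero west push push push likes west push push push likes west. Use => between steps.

S => U likes west   [S -> U likes west]
U likes west => zero U push likes west   [U -> zero U push]
zero U push likes west => zero zero U push push likes west   [U -> zero U push]
zero zero U push push likes west => zero zero S push push push likes west   [U -> S push]
zero zero S push push push likes west => zero zero U likes west push push push likes west   [S -> U likes west]
zero zero U likes west push push push likes west => zero zero zero U push likes west push push push likes west   [U -> zero U push]
zero zero zero U push likes west push push push likes west => zero zero zero zero U push push likes west push push push likes west   [U -> zero U push]
zero zero zero zero U push push likes west push push push likes west => zero zero zero zero zero U push push push likes west push push push likes west   [U -> zero U push]
zero zero zero zero zero U push push push likes west push push push likes west => zero zero zero zero zero west push push push likes west push push push likes west   [U -> west]

S => U likes west => zero U push likes west => zero zero U push push likes west => zero zero S push push push likes west => zero zero U likes west push push push likes west => zero zero zero U push likes west push push push likes west => zero zero zero zero U push push likes west push push push likes west => zero zero zero zero zero U push push push likes west push push push likes west => zero zero zero zero zero west push push push likes west push push push likes west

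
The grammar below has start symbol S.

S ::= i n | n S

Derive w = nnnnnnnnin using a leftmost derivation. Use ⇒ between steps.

S ⇒ nS   [S ::= n S]
nS ⇒ nnS   [S ::= n S]
nnS ⇒ nnnS   [S ::= n S]
nnnS ⇒ nnnnS   [S ::= n S]
nnnnS ⇒ nnnnnS   [S ::= n S]
nnnnnS ⇒ nnnnnnS   [S ::= n S]
nnnnnnS ⇒ nnnnnnnS   [S ::= n S]
nnnnnnnS ⇒ nnnnnnnnS   [S ::= n S]
nnnnnnnnS ⇒ nnnnnnnnin   [S ::= i n]

S⇒nS⇒nnS⇒nnnS⇒nnnnS⇒nnnnnS⇒nnnnnnS⇒nnnnnnnS⇒nnnnnnnnS⇒nnnnnnnnin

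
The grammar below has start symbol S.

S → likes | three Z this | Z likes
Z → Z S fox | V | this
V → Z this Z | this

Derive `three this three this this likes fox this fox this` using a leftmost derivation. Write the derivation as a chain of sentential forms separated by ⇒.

S ⇒ three Z this   [S → three Z this]
three Z this ⇒ three Z S fox this   [Z → Z S fox]
three Z S fox this ⇒ three this S fox this   [Z → this]
three this S fox this ⇒ three this three Z this fox this   [S → three Z this]
three this three Z this fox this ⇒ three this three Z S fox this fox this   [Z → Z S fox]
three this three Z S fox this fox this ⇒ three this three V S fox this fox this   [Z → V]
three this three V S fox this fox this ⇒ three this three this S fox this fox this   [V → this]
three this three this S fox this fox this ⇒ three this three this Z likes fox this fox this   [S → Z likes]
three this three this Z likes fox this fox this ⇒ three this three this V likes fox this fox this   [Z → V]
three this three this V likes fox this fox this ⇒ three this three this this likes fox this fox this   [V → this]

S ⇒ three Z this ⇒ three Z S fox this ⇒ three this S fox this ⇒ three this three Z this fox this ⇒ three this three Z S fox this fox this ⇒ three this three V S fox this fox this ⇒ three this three this S fox this fox this ⇒ three this three this Z likes fox this fox this ⇒ three this three this V likes fox this fox this ⇒ three this three this this likes fox this fox this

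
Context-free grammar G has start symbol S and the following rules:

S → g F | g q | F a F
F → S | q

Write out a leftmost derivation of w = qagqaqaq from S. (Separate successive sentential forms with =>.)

S => FaF => SaF => FaFaF => qaFaF => qaSaF => qaFaFaF => qaSaFaF => qagFaFaF => qagqaFaF => qagqaqaF => qagqaqaq

S => FaF   [S → F a F]
FaF => SaF   [F → S]
SaF => FaFaF   [S → F a F]
FaFaF => qaFaF   [F → q]
qaFaF => qaSaF   [F → S]
qaSaF => qaFaFaF   [S → F a F]
qaFaFaF => qaSaFaF   [F → S]
qaSaFaF => qagFaFaF   [S → g F]
qagFaFaF => qagqaFaF   [F → q]
qagqaFaF => qagqaqaF   [F → q]
qagqaqaF => qagqaqaq   [F → q]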